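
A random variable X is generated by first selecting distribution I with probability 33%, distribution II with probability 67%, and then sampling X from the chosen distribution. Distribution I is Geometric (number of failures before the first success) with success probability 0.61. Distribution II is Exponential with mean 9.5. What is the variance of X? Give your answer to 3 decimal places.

78.172

Per component, I: μ=0.639344, E[X²]=1.45687; II: μ=9.5, E[X²]=180.5.
E[X] = 0.33·0.639344 + 0.67·9.5 = 6.57598.
E[X²] = 0.33·1.45687 + 0.67·180.5 = 121.416.
Var(X) = E[X²] − (E[X])² = 121.416 − 43.2436 = 78.1722.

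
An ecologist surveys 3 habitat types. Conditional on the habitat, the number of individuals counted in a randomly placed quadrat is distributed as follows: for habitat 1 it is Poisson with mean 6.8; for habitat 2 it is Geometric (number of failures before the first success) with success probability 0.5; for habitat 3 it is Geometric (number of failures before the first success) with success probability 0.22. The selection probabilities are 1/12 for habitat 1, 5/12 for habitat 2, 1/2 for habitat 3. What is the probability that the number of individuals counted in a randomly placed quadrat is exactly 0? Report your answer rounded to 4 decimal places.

0.3184

Conditional on each habitat, P(X = 0): 1: 0.00111378; 2: 0.5; 3: 0.22.
By total probability, P(X = 0) = 0.0833333·0.00111378 + 0.416667·0.5 + 0.5·0.22 = 0.318426.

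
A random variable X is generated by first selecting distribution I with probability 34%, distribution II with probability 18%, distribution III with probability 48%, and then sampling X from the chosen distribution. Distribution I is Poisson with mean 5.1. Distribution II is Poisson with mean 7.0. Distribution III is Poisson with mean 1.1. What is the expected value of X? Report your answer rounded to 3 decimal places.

Component means — I: 5.1; II: 7; III: 1.1.
E[X] = 0.34·5.1 + 0.18·7 + 0.48·1.1 = 3.522.

3.522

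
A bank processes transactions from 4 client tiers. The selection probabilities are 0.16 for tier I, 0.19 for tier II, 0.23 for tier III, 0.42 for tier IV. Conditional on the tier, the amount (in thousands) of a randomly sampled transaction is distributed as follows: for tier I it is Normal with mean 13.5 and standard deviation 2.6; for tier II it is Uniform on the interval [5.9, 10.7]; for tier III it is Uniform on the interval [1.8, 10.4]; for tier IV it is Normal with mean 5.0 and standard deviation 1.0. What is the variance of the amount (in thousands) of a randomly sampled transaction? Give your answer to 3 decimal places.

Per component, I: μ=13.5, E[X²]=189.01; II: μ=8.3, E[X²]=70.81; III: μ=6.1, E[X²]=43.3733; IV: μ=5, E[X²]=26.
E[X] = 0.16·13.5 + 0.19·8.3 + 0.23·6.1 + 0.42·5 = 7.24.
E[X²] = 0.16·189.01 + 0.19·70.81 + 0.23·43.3733 + 0.42·26 = 64.5914.
Var(X) = E[X²] − (E[X])² = 64.5914 − 52.4176 = 12.1738.

12.174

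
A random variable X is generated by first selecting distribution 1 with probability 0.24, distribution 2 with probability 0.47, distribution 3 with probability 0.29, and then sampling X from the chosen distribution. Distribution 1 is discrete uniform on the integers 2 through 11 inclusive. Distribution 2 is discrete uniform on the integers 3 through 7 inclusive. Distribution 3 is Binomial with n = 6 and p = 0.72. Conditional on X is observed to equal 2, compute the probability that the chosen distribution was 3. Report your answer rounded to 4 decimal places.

0.3661

Likelihoods P(X=2 | ·): 1: 0.1; 2: 0; 3: 0.0477957.
Posterior ∝ prior × likelihood. Numerator for 3: 0.29·0.0477957 = 0.0138607.
Normalizing constant: 0.24·0.1 + 0.47·0 + 0.29·0.0477957 = 0.0378607.
P(3 | observation) = 0.0138607 / 0.0378607 = 0.366098.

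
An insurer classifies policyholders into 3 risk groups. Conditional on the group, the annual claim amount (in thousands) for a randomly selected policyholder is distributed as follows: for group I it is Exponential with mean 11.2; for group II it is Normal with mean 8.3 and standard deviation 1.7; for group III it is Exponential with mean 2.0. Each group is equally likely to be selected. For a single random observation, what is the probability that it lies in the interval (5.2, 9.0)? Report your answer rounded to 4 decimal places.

Conditional on each group, P(5.2 < X < 9.0): I: 0.180857; II: 0.625632; III: 0.0631646.
By total probability, P(5.2 < X < 9.0) = 0.333333·0.180857 + 0.333333·0.625632 + 0.333333·0.0631646 = 0.289885.

0.2899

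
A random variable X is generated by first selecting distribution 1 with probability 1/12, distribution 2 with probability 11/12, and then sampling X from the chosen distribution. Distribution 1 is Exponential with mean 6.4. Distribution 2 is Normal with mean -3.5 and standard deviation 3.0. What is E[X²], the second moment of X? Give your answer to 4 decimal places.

For each component E[X²] = Var + (mean)², giving 1: 81.92; 2: 21.25.
Overall E[X²] = 0.0833333·81.92 + 0.916667·21.25 = 26.3058.

26.3058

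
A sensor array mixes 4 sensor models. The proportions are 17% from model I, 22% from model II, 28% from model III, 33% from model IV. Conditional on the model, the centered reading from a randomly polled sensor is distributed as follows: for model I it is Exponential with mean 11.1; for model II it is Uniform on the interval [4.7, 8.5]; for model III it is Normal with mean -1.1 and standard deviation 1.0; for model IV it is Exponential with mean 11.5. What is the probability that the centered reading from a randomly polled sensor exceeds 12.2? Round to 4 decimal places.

0.1709

Conditional on each model, P(X > 12.2): I: 0.333171; II: 0; III: 0; IV: 0.346155.
By total probability, P(X > 12.2) = 0.17·0.333171 + 0.22·0 + 0.28·0 + 0.33·0.346155 = 0.17087.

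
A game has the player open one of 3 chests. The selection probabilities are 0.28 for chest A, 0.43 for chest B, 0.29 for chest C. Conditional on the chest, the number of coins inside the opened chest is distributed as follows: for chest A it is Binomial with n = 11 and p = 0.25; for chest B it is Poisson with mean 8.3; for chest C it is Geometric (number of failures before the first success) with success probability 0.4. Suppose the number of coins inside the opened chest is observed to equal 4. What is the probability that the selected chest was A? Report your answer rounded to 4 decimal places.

Likelihoods P(X=4 | ·): A: 0.172069; B: 0.0491425; C: 0.05184.
Posterior ∝ prior × likelihood. Numerator for A: 0.28·0.172069 = 0.0481793.
Normalizing constant: 0.28·0.172069 + 0.43·0.0491425 + 0.29·0.05184 = 0.0843442.
P(A | observation) = 0.0481793 / 0.0843442 = 0.571223.

0.5712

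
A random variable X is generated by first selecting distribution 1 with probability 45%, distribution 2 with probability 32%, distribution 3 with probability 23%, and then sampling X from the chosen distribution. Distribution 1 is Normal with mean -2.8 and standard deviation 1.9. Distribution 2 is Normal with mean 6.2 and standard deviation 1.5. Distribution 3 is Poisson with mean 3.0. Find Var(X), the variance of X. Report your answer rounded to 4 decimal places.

18.9339

Per component, 1: μ=-2.8, E[X²]=11.45; 2: μ=6.2, E[X²]=40.69; 3: μ=3, E[X²]=12.
E[X] = 0.45·-2.8 + 0.32·6.2 + 0.23·3 = 1.414.
E[X²] = 0.45·11.45 + 0.32·40.69 + 0.23·12 = 20.9333.
Var(X) = E[X²] − (E[X])² = 20.9333 − 1.9994 = 18.9339.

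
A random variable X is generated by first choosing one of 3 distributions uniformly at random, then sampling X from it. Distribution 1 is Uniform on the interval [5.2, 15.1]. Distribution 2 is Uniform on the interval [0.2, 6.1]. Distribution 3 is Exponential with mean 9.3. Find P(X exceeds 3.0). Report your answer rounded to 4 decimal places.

0.7499

Conditional on each component, P(X > 3.0): 1: 1; 2: 0.525424; 3: 0.724278.
By total probability, P(X > 3.0) = 0.333333·1 + 0.333333·0.525424 + 0.333333·0.724278 = 0.7499.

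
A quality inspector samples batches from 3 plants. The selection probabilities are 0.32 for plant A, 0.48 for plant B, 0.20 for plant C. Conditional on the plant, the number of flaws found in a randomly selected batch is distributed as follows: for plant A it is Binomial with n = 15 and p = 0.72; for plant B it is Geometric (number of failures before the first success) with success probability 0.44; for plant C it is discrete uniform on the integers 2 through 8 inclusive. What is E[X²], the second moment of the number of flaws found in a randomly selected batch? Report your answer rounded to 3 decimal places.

46.258

For each component E[X²] = Var + (mean)², giving A: 119.664; B: 4.5124; C: 29.
Overall E[X²] = 0.32·119.664 + 0.48·4.5124 + 0.2·29 = 46.2584.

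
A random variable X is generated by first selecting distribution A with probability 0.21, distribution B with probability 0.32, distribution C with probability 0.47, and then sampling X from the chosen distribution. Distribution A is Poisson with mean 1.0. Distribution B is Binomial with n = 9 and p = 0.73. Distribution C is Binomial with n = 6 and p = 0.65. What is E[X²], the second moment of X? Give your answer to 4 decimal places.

22.5907

For each component E[X²] = Var + (mean)², giving A: 2; B: 44.9388; C: 16.575.
Overall E[X²] = 0.21·2 + 0.32·44.9388 + 0.47·16.575 = 22.5907.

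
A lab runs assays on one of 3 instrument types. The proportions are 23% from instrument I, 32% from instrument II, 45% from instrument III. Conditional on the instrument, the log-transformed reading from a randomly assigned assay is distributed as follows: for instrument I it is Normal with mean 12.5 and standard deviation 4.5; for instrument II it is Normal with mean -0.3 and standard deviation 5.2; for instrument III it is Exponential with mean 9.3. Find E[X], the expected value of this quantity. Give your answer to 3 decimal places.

Component means — I: 12.5; II: -0.3; III: 9.3.
E[X] = 0.23·12.5 + 0.32·-0.3 + 0.45·9.3 = 6.964.

6.964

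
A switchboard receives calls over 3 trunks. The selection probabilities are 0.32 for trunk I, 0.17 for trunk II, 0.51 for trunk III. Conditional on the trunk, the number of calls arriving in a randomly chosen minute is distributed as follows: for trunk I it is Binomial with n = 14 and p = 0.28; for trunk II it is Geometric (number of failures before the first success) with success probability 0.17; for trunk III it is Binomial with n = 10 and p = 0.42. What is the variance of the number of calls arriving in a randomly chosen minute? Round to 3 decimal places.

Per component, I: μ=3.92, E[X²]=18.1888; II: μ=4.88235, E[X²]=52.5571; III: μ=4.2, E[X²]=20.076.
E[X] = 0.32·3.92 + 0.17·4.88235 + 0.51·4.2 = 4.2264.
E[X²] = 0.32·18.1888 + 0.17·52.5571 + 0.51·20.076 = 24.9939.
Var(X) = E[X²] − (E[X])² = 24.9939 − 17.8625 = 7.13142.

7.131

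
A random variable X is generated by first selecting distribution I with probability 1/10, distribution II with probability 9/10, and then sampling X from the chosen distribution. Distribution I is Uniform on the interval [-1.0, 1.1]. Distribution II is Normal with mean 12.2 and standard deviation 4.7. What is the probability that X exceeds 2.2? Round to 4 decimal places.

Conditional on each component, P(X > 2.2): I: 0; II: 0.983317.
By total probability, P(X > 2.2) = 0.1·0 + 0.9·0.983317 = 0.884986.

0.8850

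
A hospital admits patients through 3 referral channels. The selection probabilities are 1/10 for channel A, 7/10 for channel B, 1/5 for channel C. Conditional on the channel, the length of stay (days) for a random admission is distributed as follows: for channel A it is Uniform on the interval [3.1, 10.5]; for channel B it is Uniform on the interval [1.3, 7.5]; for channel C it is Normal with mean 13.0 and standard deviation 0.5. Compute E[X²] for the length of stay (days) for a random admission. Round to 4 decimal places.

54.7247

For each component E[X²] = Var + (mean)², giving A: 50.8033; B: 22.5633; C: 169.25.
Overall E[X²] = 0.1·50.8033 + 0.7·22.5633 + 0.2·169.25 = 54.7247.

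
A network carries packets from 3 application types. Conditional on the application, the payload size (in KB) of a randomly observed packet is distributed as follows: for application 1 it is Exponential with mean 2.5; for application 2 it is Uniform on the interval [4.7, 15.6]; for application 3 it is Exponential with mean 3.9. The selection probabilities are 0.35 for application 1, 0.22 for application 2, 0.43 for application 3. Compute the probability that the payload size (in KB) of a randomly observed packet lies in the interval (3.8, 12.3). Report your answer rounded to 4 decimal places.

0.3713

Conditional on each application, P(3.8 < X < 12.3): 1: 0.211413; 2: 0.697248; 3: 0.334747.
By total probability, P(3.8 < X < 12.3) = 0.35·0.211413 + 0.22·0.697248 + 0.43·0.334747 = 0.37133.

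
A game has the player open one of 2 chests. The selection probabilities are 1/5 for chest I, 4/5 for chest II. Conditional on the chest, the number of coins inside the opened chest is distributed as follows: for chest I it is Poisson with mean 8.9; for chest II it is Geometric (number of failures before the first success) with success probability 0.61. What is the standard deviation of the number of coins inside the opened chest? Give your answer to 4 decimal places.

Per component, I: μ=8.9, E[X²]=88.11; II: μ=0.639344, E[X²]=1.45687.
E[X] = 0.2·8.9 + 0.8·0.639344 = 2.29148.
E[X²] = 0.2·88.11 + 0.8·1.45687 = 18.7875.
Var(X) = E[X²] − (E[X])² = 18.7875 − 5.25086 = 13.5366.
SD(X) = √13.5366 = 3.67922.

3.6792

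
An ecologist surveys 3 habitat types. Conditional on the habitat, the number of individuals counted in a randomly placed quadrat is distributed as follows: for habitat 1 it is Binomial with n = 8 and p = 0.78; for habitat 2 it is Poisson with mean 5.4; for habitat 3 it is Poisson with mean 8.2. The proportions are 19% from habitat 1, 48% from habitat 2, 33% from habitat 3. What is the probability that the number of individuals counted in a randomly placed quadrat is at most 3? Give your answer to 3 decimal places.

Conditional on each habitat, P(X ≤ 3): 1: 0.0157883; 2: 0.213291; 3: 0.0369999.
By total probability, P(X ≤ 3) = 0.19·0.0157883 + 0.48·0.213291 + 0.33·0.0369999 = 0.117589.

0.118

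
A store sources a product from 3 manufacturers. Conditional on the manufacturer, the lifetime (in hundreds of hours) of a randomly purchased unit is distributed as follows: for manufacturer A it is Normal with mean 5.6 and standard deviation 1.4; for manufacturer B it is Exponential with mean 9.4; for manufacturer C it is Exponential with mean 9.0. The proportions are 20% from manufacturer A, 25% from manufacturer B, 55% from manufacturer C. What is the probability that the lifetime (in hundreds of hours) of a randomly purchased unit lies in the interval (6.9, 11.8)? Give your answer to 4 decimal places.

Conditional on each manufacturer, P(6.9 < X < 11.8): A: 0.176551; B: 0.19498; C: 0.195039.
By total probability, P(6.9 < X < 11.8) = 0.2·0.176551 + 0.25·0.19498 + 0.55·0.195039 = 0.191326.

0.1913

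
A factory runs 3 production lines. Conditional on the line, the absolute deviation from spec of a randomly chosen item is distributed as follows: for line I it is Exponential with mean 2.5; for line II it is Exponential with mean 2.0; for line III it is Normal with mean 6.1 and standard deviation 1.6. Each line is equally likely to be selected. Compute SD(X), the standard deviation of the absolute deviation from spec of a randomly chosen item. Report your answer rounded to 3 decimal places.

2.758

Per component, I: μ=2.5, E[X²]=12.5; II: μ=2, E[X²]=8; III: μ=6.1, E[X²]=39.77.
E[X] = 0.333333·2.5 + 0.333333·2 + 0.333333·6.1 = 3.53333.
E[X²] = 0.333333·12.5 + 0.333333·8 + 0.333333·39.77 = 20.09.
Var(X) = E[X²] − (E[X])² = 20.09 − 12.4844 = 7.60556.
SD(X) = √7.60556 = 2.75782.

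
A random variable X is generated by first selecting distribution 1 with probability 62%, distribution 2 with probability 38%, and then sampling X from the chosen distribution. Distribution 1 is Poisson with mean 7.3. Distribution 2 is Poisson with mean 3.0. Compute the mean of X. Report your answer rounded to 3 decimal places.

Component means — 1: 7.3; 2: 3.
E[X] = 0.62·7.3 + 0.38·3 = 5.666.

5.666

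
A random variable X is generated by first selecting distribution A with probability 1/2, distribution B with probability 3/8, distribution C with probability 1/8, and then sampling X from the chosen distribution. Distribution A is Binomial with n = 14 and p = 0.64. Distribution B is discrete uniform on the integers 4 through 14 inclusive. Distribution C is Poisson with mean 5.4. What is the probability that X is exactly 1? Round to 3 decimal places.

Conditional on each component, P(X = 1): A: 1.52841e-05; B: 0; C: 0.0243895.
By total probability, P(X = 1) = 0.5·1.52841e-05 + 0.375·0 + 0.125·0.0243895 = 0.00305633.

0.003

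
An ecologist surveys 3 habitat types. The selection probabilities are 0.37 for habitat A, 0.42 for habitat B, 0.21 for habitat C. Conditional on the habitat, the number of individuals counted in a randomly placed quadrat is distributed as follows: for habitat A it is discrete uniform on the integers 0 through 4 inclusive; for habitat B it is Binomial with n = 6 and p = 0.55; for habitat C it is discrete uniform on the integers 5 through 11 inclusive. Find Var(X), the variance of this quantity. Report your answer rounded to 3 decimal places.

Per component, A: μ=2, E[X²]=6; B: μ=3.3, E[X²]=12.375; C: μ=8, E[X²]=68.
E[X] = 0.37·2 + 0.42·3.3 + 0.21·8 = 3.806.
E[X²] = 0.37·6 + 0.42·12.375 + 0.21·68 = 21.6975.
Var(X) = E[X²] − (E[X])² = 21.6975 − 14.4856 = 7.21186.

7.212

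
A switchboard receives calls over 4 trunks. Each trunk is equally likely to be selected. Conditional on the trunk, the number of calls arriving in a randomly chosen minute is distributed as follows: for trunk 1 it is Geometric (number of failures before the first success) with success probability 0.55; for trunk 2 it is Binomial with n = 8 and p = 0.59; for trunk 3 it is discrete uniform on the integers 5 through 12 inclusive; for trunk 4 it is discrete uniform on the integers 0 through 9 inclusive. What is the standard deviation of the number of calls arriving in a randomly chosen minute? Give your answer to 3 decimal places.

3.408

Per component, 1: μ=0.818182, E[X²]=2.15702; 2: μ=4.72, E[X²]=24.2136; 3: μ=8.5, E[X²]=77.5; 4: μ=4.5, E[X²]=28.5.
E[X] = 0.25·0.818182 + 0.25·4.72 + 0.25·8.5 + 0.25·4.5 = 4.63455.
E[X²] = 0.25·2.15702 + 0.25·24.2136 + 0.25·77.5 + 0.25·28.5 = 33.0927.
Var(X) = E[X²] − (E[X])² = 33.0927 − 21.479 = 11.6136.
SD(X) = √11.6136 = 3.40788.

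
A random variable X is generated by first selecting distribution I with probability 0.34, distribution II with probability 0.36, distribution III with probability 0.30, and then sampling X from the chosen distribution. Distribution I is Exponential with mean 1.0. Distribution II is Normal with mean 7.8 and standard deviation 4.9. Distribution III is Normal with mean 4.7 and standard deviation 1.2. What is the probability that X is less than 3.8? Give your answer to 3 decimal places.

Conditional on each component, P(X < 3.8): I: 0.977629; II: 0.207157; III: 0.226627.
By total probability, P(X < 3.8) = 0.34·0.977629 + 0.36·0.207157 + 0.3·0.226627 = 0.474959.

0.475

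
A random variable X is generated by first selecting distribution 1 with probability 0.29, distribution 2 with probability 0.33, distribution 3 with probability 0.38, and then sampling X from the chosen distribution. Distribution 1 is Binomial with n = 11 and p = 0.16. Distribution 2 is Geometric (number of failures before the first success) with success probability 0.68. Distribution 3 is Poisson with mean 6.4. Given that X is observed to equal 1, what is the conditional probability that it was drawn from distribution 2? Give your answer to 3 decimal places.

0.435

Likelihoods P(X=1 | ·): 1: 0.307826; 2: 0.2176; 3: 0.010634.
Posterior ∝ prior × likelihood. Numerator for 2: 0.33·0.2176 = 0.071808.
Normalizing constant: 0.29·0.307826 + 0.33·0.2176 + 0.38·0.010634 = 0.165118.
P(2 | observation) = 0.071808 / 0.165118 = 0.434888.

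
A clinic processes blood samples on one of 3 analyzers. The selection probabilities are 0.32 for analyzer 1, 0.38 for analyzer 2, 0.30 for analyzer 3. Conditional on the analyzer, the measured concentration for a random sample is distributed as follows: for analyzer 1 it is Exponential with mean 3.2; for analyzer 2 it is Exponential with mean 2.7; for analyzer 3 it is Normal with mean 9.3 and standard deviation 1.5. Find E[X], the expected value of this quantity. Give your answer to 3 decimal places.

Component means — 1: 3.2; 2: 2.7; 3: 9.3.
E[X] = 0.32·3.2 + 0.38·2.7 + 0.3·9.3 = 4.84.

4.840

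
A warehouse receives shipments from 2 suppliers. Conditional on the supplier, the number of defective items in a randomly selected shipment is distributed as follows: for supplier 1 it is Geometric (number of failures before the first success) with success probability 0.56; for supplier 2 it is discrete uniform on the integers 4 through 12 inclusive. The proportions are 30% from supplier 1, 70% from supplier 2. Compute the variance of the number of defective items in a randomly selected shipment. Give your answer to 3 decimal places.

Per component, 1: μ=0.785714, E[X²]=2.02041; 2: μ=8, E[X²]=70.6667.
E[X] = 0.3·0.785714 + 0.7·8 = 5.83571.
E[X²] = 0.3·2.02041 + 0.7·70.6667 = 50.0728.
Var(X) = E[X²] − (E[X])² = 50.0728 − 34.0556 = 16.0172.

16.017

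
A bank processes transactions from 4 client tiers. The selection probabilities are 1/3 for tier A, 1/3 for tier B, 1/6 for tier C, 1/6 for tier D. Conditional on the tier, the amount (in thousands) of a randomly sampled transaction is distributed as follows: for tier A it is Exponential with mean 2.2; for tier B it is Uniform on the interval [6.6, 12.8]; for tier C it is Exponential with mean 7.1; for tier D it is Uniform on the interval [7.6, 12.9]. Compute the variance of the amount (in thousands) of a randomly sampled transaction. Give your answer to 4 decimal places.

Per component, A: μ=2.2, E[X²]=9.68; B: μ=9.7, E[X²]=97.2933; C: μ=7.1, E[X²]=100.82; D: μ=10.25, E[X²]=107.403.
E[X] = 0.333333·2.2 + 0.333333·9.7 + 0.166667·7.1 + 0.166667·10.25 = 6.85833.
E[X²] = 0.333333·9.68 + 0.333333·97.2933 + 0.166667·100.82 + 0.166667·107.403 = 70.3617.
Var(X) = E[X²] − (E[X])² = 70.3617 − 47.0367 = 23.3249.

23.3249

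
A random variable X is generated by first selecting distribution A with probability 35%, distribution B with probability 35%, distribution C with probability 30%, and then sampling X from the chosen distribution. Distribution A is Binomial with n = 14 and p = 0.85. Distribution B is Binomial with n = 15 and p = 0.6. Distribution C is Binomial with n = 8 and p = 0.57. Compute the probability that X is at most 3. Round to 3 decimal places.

0.068

Conditional on each component, P(X ≤ 3): A: 2.02123e-07; B: 0.00192777; C: 0.22353.
By total probability, P(X ≤ 3) = 0.35·2.02123e-07 + 0.35·0.00192777 + 0.3·0.22353 = 0.0677338.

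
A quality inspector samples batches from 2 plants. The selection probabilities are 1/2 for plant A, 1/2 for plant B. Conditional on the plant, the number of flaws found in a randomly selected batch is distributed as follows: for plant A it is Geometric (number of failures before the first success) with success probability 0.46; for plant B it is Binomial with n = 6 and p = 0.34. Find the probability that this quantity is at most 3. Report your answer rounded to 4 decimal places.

0.9041

Conditional on each plant, P(X ≤ 3): A: 0.914969; B: 0.893147.
By total probability, P(X ≤ 3) = 0.5·0.914969 + 0.5·0.893147 = 0.904058.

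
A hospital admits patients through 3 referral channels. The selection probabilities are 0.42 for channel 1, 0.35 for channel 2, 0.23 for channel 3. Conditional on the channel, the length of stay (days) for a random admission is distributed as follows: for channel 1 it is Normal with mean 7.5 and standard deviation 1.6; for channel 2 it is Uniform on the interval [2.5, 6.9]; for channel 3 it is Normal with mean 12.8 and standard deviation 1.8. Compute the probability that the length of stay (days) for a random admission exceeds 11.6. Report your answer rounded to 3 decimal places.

Conditional on each channel, P(X > 11.6): 1: 0.00519608; 2: 0; 3: 0.747507.
By total probability, P(X > 11.6) = 0.42·0.00519608 + 0.35·0 + 0.23·0.747507 = 0.174109.

0.174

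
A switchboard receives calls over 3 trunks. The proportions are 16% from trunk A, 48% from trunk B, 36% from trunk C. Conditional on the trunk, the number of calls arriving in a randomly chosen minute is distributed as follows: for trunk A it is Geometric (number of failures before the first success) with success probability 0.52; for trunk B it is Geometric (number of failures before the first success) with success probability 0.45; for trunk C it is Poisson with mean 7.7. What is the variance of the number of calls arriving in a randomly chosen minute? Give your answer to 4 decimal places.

14.2629

Per component, A: μ=0.923077, E[X²]=2.62722; B: μ=1.22222, E[X²]=4.20988; C: μ=7.7, E[X²]=66.99.
E[X] = 0.16·0.923077 + 0.48·1.22222 + 0.36·7.7 = 3.50636.
E[X²] = 0.16·2.62722 + 0.48·4.20988 + 0.36·66.99 = 26.5575.
Var(X) = E[X²] − (E[X])² = 26.5575 − 12.2946 = 14.2629.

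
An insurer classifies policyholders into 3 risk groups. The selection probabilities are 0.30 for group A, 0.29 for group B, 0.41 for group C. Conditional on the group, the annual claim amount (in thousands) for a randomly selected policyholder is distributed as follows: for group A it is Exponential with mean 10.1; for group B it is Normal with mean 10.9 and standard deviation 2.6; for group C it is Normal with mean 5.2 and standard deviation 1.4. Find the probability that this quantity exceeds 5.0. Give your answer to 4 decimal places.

Conditional on each group, P(X > 5.0): A: 0.609541; B: 0.988373; C: 0.556798.
By total probability, P(X > 5.0) = 0.3·0.609541 + 0.29·0.988373 + 0.41·0.556798 = 0.697778.

0.6978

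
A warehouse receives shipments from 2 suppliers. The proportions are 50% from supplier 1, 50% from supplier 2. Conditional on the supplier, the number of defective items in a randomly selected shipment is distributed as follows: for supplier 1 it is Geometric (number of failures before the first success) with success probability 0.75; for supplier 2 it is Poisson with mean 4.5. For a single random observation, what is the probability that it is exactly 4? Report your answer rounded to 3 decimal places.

0.096

Conditional on each supplier, P(X = 4): 1: 0.00292969; 2: 0.189808.
By total probability, P(X = 4) = 0.5·0.00292969 + 0.5·0.189808 = 0.0963687.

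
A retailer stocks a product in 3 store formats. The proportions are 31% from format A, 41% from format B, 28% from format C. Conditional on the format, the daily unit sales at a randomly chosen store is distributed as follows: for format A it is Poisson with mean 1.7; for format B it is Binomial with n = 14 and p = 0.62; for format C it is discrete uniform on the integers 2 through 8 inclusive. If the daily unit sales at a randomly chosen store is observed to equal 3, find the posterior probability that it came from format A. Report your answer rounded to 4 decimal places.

0.5317

Likelihoods P(X=3 | ·): A: 0.149587; B: 0.00206965; C: 0.142857.
Posterior ∝ prior × likelihood. Numerator for A: 0.31·0.149587 = 0.0463721.
Normalizing constant: 0.31·0.149587 + 0.41·0.00206965 + 0.28·0.142857 = 0.0872206.
P(A | observation) = 0.0463721 / 0.0872206 = 0.531664.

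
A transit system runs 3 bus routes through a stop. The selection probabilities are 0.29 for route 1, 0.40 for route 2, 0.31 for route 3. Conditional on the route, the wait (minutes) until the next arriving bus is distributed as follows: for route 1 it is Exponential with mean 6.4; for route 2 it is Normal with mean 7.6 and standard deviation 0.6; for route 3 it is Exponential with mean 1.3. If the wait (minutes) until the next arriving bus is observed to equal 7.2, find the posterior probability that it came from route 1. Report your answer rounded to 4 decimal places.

Likelihoods f(7.2 | ·): 1: 0.0507269; 2: 0.532413; 3: 0.00302506.
Posterior ∝ prior × likelihood. Numerator for 1: 0.29·0.0507269 = 0.0147108.
Normalizing constant: 0.29·0.0507269 + 0.4·0.532413 + 0.31·0.00302506 = 0.228614.
P(1 | observation) = 0.0147108 / 0.228614 = 0.0643479.

0.0643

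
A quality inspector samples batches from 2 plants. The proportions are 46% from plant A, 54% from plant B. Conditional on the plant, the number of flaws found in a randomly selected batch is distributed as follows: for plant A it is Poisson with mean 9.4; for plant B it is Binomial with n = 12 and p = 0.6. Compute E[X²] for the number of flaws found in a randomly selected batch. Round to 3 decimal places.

74.518

For each component E[X²] = Var + (mean)², giving A: 97.76; B: 54.72.
Overall E[X²] = 0.46·97.76 + 0.54·54.72 = 74.5184.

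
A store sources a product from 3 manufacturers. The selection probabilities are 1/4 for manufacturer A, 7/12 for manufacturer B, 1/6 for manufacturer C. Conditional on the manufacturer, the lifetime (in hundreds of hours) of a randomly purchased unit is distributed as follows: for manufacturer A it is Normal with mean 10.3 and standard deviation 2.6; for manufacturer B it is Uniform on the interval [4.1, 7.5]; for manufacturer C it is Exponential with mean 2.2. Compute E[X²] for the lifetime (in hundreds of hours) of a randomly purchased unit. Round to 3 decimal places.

For each component E[X²] = Var + (mean)², giving A: 112.85; B: 34.6033; C: 9.68.
Overall E[X²] = 0.25·112.85 + 0.583333·34.6033 + 0.166667·9.68 = 50.0111.

50.011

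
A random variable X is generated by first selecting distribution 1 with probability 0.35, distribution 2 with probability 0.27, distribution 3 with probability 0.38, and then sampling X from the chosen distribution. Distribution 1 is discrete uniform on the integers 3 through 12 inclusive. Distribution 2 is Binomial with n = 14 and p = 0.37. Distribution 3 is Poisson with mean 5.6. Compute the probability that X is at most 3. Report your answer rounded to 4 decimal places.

0.1553

Conditional on each component, P(X ≤ 3): 1: 0.1; 2: 0.177416; 3: 0.190622.
By total probability, P(X ≤ 3) = 0.35·0.1 + 0.27·0.177416 + 0.38·0.190622 = 0.155339.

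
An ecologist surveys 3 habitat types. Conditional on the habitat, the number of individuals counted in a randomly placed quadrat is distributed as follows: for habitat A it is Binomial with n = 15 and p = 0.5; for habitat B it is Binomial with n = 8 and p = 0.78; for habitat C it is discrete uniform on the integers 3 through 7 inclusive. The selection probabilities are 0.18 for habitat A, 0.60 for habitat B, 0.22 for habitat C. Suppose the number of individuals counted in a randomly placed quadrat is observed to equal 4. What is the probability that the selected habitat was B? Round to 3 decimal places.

Likelihoods P(X=4 | ·): A: 0.0416565; B: 0.060697; C: 0.2.
Posterior ∝ prior × likelihood. Numerator for B: 0.6·0.060697 = 0.0364182.
Normalizing constant: 0.18·0.0416565 + 0.6·0.060697 + 0.22·0.2 = 0.0879164.
P(B | observation) = 0.0364182 / 0.0879164 = 0.414237.

0.414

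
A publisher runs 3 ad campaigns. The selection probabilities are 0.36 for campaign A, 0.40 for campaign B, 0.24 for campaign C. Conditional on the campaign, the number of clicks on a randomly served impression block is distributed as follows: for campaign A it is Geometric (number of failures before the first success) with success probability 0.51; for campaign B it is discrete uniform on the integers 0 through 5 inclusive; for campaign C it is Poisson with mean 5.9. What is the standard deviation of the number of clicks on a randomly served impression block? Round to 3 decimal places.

Per component, A: μ=0.960784, E[X²]=2.807; B: μ=2.5, E[X²]=9.16667; C: μ=5.9, E[X²]=40.71.
E[X] = 0.36·0.960784 + 0.4·2.5 + 0.24·5.9 = 2.76188.
E[X²] = 0.36·2.807 + 0.4·9.16667 + 0.24·40.71 = 14.4476.
Var(X) = E[X²] − (E[X])² = 14.4476 − 7.62799 = 6.81959.
SD(X) = √6.81959 = 2.61143.

2.611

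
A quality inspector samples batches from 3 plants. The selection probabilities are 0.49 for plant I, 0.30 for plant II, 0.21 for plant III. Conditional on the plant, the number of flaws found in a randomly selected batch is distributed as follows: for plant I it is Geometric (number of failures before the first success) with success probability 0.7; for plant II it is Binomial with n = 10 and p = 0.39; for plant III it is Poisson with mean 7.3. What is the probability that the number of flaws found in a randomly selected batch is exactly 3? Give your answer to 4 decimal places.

0.0856

Conditional on each plant, P(X = 3): I: 0.0189; II: 0.223709; III: 0.0437993.
By total probability, P(X = 3) = 0.49·0.0189 + 0.3·0.223709 + 0.21·0.0437993 = 0.0855716.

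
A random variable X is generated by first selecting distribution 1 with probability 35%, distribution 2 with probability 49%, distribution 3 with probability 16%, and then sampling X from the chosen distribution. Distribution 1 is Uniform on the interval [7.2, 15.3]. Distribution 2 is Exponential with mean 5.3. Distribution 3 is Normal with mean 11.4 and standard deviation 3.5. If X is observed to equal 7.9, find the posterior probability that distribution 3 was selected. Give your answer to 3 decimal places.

0.147

Likelihoods f(7.9 | ·): 1: 0.123457; 2: 0.0424991; 3: 0.0691345.
Posterior ∝ prior × likelihood. Numerator for 3: 0.16·0.0691345 = 0.0110615.
Normalizing constant: 0.35·0.123457 + 0.49·0.0424991 + 0.16·0.0691345 = 0.0750959.
P(3 | observation) = 0.0110615 / 0.0750959 = 0.147298.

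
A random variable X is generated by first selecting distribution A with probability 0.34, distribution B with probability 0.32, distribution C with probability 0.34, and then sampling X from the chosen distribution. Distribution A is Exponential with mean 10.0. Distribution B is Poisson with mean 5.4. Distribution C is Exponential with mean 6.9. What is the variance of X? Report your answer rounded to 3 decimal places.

55.573

Per component, A: μ=10, E[X²]=200; B: μ=5.4, E[X²]=34.56; C: μ=6.9, E[X²]=95.22.
E[X] = 0.34·10 + 0.32·5.4 + 0.34·6.9 = 7.474.
E[X²] = 0.34·200 + 0.32·34.56 + 0.34·95.22 = 111.434.
Var(X) = E[X²] − (E[X])² = 111.434 − 55.8607 = 55.5733.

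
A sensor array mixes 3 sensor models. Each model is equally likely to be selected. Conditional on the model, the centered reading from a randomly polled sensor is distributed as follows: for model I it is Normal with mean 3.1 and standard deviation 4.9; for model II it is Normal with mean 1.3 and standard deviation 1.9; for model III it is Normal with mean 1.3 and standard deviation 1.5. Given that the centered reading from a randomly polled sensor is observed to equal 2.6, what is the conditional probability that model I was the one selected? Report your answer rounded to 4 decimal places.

Likelihoods f(2.6 | ·): I: 0.080994; II: 0.16615; III: 0.182691.
Posterior ∝ prior × likelihood. Numerator for I: 0.333333·0.080994 = 0.026998.
Normalizing constant: 0.333333·0.080994 + 0.333333·0.16615 + 0.333333·0.182691 = 0.143278.
P(I | observation) = 0.026998 / 0.143278 = 0.188431.

0.1884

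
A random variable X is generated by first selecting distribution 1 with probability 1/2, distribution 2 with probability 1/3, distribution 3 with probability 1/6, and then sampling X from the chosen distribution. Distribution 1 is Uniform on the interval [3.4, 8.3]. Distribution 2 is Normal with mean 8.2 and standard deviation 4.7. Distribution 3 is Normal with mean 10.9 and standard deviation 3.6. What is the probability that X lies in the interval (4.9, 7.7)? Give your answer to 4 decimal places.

0.3810

Conditional on each component, P(4.9 < X < 7.7): 1: 0.571429; 2: 0.216339; 3: 0.139241.
By total probability, P(4.9 < X < 7.7) = 0.5·0.571429 + 0.333333·0.216339 + 0.166667·0.139241 = 0.381034.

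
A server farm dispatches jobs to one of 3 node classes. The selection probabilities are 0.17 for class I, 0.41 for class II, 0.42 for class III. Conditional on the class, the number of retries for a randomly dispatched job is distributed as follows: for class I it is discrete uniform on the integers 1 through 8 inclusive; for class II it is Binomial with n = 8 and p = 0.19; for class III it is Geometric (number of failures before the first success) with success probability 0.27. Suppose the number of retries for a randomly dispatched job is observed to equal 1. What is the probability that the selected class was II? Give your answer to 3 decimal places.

0.578

Likelihoods P(X=1 | ·): I: 0.125; II: 0.347727; III: 0.1971.
Posterior ∝ prior × likelihood. Numerator for II: 0.41·0.347727 = 0.142568.
Normalizing constant: 0.17·0.125 + 0.41·0.347727 + 0.42·0.1971 = 0.2466.
P(II | observation) = 0.142568 / 0.2466 = 0.578135.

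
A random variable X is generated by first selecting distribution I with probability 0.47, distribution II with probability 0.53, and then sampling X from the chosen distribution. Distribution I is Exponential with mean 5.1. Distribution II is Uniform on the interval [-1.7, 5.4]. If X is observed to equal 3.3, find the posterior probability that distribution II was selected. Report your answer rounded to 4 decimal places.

0.6074

Likelihoods f(3.3 | ·): I: 0.102663; II: 0.140845.
Posterior ∝ prior × likelihood. Numerator for II: 0.53·0.140845 = 0.0746479.
Normalizing constant: 0.47·0.102663 + 0.53·0.140845 = 0.1229.
P(II | observation) = 0.0746479 / 0.1229 = 0.607389.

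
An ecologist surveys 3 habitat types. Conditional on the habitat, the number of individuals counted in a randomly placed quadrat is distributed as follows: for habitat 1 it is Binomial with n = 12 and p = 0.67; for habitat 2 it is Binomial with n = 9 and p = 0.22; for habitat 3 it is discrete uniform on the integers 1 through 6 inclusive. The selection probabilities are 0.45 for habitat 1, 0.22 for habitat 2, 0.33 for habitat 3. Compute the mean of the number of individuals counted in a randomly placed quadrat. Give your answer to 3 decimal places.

5.209

Component means — 1: 8.04; 2: 1.98; 3: 3.5.
E[X] = 0.45·8.04 + 0.22·1.98 + 0.33·3.5 = 5.2086.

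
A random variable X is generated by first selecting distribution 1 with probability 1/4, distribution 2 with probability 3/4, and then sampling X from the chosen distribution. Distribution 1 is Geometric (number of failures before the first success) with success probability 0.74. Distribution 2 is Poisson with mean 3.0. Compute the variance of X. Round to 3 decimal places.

Per component, 1: μ=0.351351, E[X²]=0.598247; 2: μ=3, E[X²]=12.
E[X] = 0.25·0.351351 + 0.75·3 = 2.33784.
E[X²] = 0.25·0.598247 + 0.75·12 = 9.14956.
Var(X) = E[X²] − (E[X])² = 9.14956 − 5.46549 = 3.68408.

3.684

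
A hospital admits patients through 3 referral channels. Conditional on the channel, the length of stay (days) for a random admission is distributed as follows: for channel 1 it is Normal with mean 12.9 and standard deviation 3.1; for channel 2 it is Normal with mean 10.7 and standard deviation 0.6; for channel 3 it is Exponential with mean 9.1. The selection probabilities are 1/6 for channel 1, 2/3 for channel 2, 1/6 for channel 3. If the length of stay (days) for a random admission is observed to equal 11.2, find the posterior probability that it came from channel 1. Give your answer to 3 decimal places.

0.055

Likelihoods f(11.2 | ·): 1: 0.110725; 2: 0.469853; 3: 0.0320954.
Posterior ∝ prior × likelihood. Numerator for 1: 0.166667·0.110725 = 0.0184542.
Normalizing constant: 0.166667·0.110725 + 0.666667·0.469853 + 0.166667·0.0320954 = 0.337039.
P(1 | observation) = 0.0184542 / 0.337039 = 0.0547539.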